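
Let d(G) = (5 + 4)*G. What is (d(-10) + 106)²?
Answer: 256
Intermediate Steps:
d(G) = 9*G
(d(-10) + 106)² = (9*(-10) + 106)² = (-90 + 106)² = 16² = 256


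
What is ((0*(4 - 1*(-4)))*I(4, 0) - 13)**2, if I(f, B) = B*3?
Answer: 169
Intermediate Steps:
I(f, B) = 3*B
((0*(4 - 1*(-4)))*I(4, 0) - 13)**2 = ((0*(4 - 1*(-4)))*(3*0) - 13)**2 = ((0*(4 + 4))*0 - 13)**2 = ((0*8)*0 - 13)**2 = (0*0 - 13)**2 = (0 - 13)**2 = (-13)**2 = 169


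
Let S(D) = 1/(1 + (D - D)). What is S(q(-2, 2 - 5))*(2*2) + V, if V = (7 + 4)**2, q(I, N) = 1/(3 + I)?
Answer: 125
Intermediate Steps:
V = 121 (V = 11**2 = 121)
S(D) = 1 (S(D) = 1/(1 + 0) = 1/1 = 1)
S(q(-2, 2 - 5))*(2*2) + V = 1*(2*2) + 121 = 1*4 + 121 = 4 + 121 = 125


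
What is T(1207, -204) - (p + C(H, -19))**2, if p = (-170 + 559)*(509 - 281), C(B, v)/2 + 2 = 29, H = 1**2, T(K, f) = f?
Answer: -7875852720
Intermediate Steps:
H = 1
C(B, v) = 54 (C(B, v) = -4 + 2*29 = -4 + 58 = 54)
p = 88692 (p = 389*228 = 88692)
T(1207, -204) - (p + C(H, -19))**2 = -204 - (88692 + 54)**2 = -204 - 1*88746**2 = -204 - 1*7875852516 = -204 - 7875852516 = -7875852720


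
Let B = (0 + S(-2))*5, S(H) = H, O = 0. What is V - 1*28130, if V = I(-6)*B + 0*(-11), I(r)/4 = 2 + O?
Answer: -28210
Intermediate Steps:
B = -10 (B = (0 - 2)*5 = -2*5 = -10)
I(r) = 8 (I(r) = 4*(2 + 0) = 4*2 = 8)
V = -80 (V = 8*(-10) + 0*(-11) = -80 + 0 = -80)
V - 1*28130 = -80 - 1*28130 = -80 - 28130 = -28210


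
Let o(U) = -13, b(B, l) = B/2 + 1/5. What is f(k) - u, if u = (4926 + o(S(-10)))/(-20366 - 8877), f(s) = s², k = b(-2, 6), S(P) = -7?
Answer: 590713/731075 ≈ 0.80801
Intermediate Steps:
b(B, l) = ⅕ + B/2 (b(B, l) = B*(½) + 1*(⅕) = B/2 + ⅕ = ⅕ + B/2)
k = -⅘ (k = ⅕ + (½)*(-2) = ⅕ - 1 = -⅘ ≈ -0.80000)
u = -4913/29243 (u = (4926 - 13)/(-20366 - 8877) = 4913/(-29243) = 4913*(-1/29243) = -4913/29243 ≈ -0.16801)
f(k) - u = (-⅘)² - 1*(-4913/29243) = 16/25 + 4913/29243 = 590713/731075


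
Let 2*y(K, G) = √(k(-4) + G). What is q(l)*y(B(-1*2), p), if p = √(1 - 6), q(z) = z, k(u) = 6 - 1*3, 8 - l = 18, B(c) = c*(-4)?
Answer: -5*√(3 + I*√5) ≈ -9.1799 - 3.0448*I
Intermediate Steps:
B(c) = -4*c
l = -10 (l = 8 - 1*18 = 8 - 18 = -10)
k(u) = 3 (k(u) = 6 - 3 = 3)
p = I*√5 (p = √(-5) = I*√5 ≈ 2.2361*I)
y(K, G) = √(3 + G)/2
q(l)*y(B(-1*2), p) = -5*√(3 + I*√5)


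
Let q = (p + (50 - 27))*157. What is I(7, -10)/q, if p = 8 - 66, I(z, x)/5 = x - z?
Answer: 17/1099 ≈ 0.015469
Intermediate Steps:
I(z, x) = -5*z + 5*x (I(z, x) = 5*(x - z) = -5*z + 5*x)
p = -58
q = -5495 (q = (-58 + (50 - 27))*157 = (-58 + 23)*157 = -35*157 = -5495)
I(7, -10)/q = (-5*7 + 5*(-10))/(-5495) = (-35 - 50)*(-1/5495) = -85*(-1/5495) = 17/1099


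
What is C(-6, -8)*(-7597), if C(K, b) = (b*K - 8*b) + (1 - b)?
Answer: -919237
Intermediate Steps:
C(K, b) = 1 - 9*b + K*b (C(K, b) = (K*b - 8*b) + (1 - b) = (-8*b + K*b) + (1 - b) = 1 - 9*b + K*b)
C(-6, -8)*(-7597) = (1 - 9*(-8) - 6*(-8))*(-7597) = (1 + 72 + 48)*(-7597) = 121*(-7597) = -919237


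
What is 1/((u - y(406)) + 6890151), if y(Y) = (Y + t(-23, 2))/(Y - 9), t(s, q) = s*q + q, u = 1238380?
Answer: 397/3227026445 ≈ 1.2302e-7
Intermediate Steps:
t(s, q) = q + q*s (t(s, q) = q*s + q = q + q*s)
y(Y) = (-44 + Y)/(-9 + Y) (y(Y) = (Y + 2*(1 - 23))/(Y - 9) = (Y + 2*(-22))/(-9 + Y) = (Y - 44)/(-9 + Y) = (-44 + Y)/(-9 + Y))
1/((u - y(406)) + 6890151) = 1/((1238380 - (-44 + 406)/(-9 + 406)) + 6890151) = 1/((1238380 - 362/397) + 6890151) = 1/(491636498/397 + 6890151) = 1/(3227026445/397) = 397/3227026445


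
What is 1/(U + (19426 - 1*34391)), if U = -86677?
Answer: -1/101642 ≈ -9.8384e-6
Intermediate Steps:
1/(U + (19426 - 1*34391)) = 1/(-86677 + (19426 - 1*34391)) = 1/(-86677 + (19426 - 34391)) = 1/(-86677 - 14965) = 1/(-101642) = -1/101642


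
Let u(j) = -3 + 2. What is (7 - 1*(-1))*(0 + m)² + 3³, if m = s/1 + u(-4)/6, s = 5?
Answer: 1925/9 ≈ 213.89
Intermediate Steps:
u(j) = -1
m = 29/6 (m = 5/1 - 1/6 = 5*1 - 1*⅙ = 5 - ⅙ = 29/6 ≈ 4.8333)
(7 - 1*(-1))*(0 + m)² + 3³ = (7 - 1*(-1))*(0 + 29/6)² + 3³ = (7 + 1)*(29/6)² + 27 = 8*(841/36) + 27 = 1682/9 + 27 = 1925/9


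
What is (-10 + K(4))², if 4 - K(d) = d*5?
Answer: 676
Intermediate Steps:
K(d) = 4 - 5*d (K(d) = 4 - d*5 = 4 - 5*d)
(-10 + K(4))² = (-10 + (4 - 5*4))² = (-10 + (4 - 20))² = (-10 - 16)² = (-26)² = 676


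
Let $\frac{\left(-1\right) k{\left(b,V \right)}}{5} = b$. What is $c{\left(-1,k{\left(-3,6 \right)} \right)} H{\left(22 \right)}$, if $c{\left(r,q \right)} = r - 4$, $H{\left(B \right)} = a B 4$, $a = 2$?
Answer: $-880$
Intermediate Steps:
$k{\left(b,V \right)} = - 5 b$
$H{\left(B \right)} = 8 B$ ($H{\left(B \right)} = 2 B 4 = 8 B$)
$c{\left(r,q \right)} = -4 + r$
$c{\left(-1,k{\left(-3,6 \right)} \right)} H{\left(22 \right)} = \left(-4 - 1\right) 8 \cdot 22 = \left(-5\right) 176 = -880$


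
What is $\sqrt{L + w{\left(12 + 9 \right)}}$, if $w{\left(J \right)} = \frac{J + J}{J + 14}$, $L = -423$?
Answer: $\frac{i \sqrt{10545}}{5} \approx 20.538 i$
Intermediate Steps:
$w{\left(J \right)} = \frac{2 J}{14 + J}$
$\sqrt{L + w{\left(12 + 9 \right)}} = \sqrt{-423 + \frac{2 \left(12 + 9\right)}{14 + \left(12 + 9\right)}} = \sqrt{-423 + 2 \cdot 21 \frac{1}{14 + 21}} = \sqrt{-423 + 2 \cdot 21 \cdot \frac{1}{35}} = \sqrt{-423 + \frac{6}{5}} = \sqrt{- \frac{2109}{5}} = \frac{i \sqrt{10545}}{5}$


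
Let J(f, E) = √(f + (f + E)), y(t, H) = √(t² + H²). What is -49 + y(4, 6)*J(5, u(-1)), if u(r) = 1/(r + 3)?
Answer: -49 + √546 ≈ -25.633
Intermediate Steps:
u(r) = 1/(3 + r)
y(t, H) = √(H² + t²)
J(f, E) = √(E + 2*f) (J(f, E) = √(f + (E + f)) = √(E + 2*f))
-49 + y(4, 6)*J(5, u(-1)) = -49 + √(6² + 4²)*√(1/(3 - 1) + 2*5) = -49 + √(36 + 16)*√(1/2 + 10) = -49 + √52*√(½ + 10) = -49 + (2*√13)*√(21/2) = -49 + (2*√13)*(√42/2) = -49 + √546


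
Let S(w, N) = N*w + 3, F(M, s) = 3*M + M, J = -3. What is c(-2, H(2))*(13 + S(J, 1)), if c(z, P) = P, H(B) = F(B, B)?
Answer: 104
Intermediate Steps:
F(M, s) = 4*M
H(B) = 4*B
S(w, N) = 3 + N*w
c(-2, H(2))*(13 + S(J, 1)) = (4*2)*(13 + (3 + 1*(-3))) = 8*(13 + (3 - 3)) = 8*(13 + 0) = 8*13 = 104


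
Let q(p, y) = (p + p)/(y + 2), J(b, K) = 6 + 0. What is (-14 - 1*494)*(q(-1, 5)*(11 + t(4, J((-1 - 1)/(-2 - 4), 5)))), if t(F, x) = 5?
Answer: 16256/7 ≈ 2322.3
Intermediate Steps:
J(b, K) = 6
q(p, y) = 2*p/(2 + y) (q(p, y) = (2*p)/(2 + y) = 2*p/(2 + y))
(-14 - 1*494)*(q(-1, 5)*(11 + t(4, J((-1 - 1)/(-2 - 4), 5)))) = (-14 - 1*494)*((2*(-1)/(2 + 5))*(11 + 5)) = (-14 - 494)*((2*(-1)/7)*16) = -508*2*(-1)*(⅐)*16 = -(-1016)*16/7 = -508*(-32/7) = 16256/7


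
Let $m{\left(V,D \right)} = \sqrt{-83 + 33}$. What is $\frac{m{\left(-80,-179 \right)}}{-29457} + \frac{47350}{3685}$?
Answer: $\frac{9470}{737} - \frac{5 i \sqrt{2}}{29457} \approx 12.849 - 0.00024005 i$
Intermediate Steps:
$m{\left(V,D \right)} = 5 i \sqrt{2}$ ($m{\left(V,D \right)} = \sqrt{-50} = 5 i \sqrt{2}$)
$\frac{m{\left(-80,-179 \right)}}{-29457} + \frac{47350}{3685} = \frac{5 i \sqrt{2}}{-29457} + \frac{47350}{3685} = 5 i \sqrt{2} \left(- \frac{1}{29457}\right) + 47350 \cdot \frac{1}{3685} = - \frac{5 i \sqrt{2}}{29457} + \frac{9470}{737} = \frac{9470}{737} - \frac{5 i \sqrt{2}}{29457}$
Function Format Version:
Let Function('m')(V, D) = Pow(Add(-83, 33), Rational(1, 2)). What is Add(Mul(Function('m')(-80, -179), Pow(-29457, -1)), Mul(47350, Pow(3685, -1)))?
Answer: Add(Rational(9470, 737), Mul(Rational(-5, 29457), I, Pow(2, Rational(1, 2)))) ≈ Add(12.849, Mul(-0.00024005, I))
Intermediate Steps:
Function('m')(V, D) = Mul(5, I, Pow(2, Rational(1, 2))) (Function('m')(V, D) = Pow(-50, Rational(1, 2)) = Mul(5, I, Pow(2, Rational(1, 2))))
Add(Mul(Function('m')(-80, -179), Pow(-29457, -1)), Mul(47350, Pow(3685, -1))) = Add(Mul(Mul(5, I, Pow(2, Rational(1, 2))), Pow(-29457, -1)), Mul(47350, Pow(3685, -1))) = Add(Mul(Mul(5, I, Pow(2, Rational(1, 2))), Rational(-1, 29457)), Mul(47350, Rational(1, 3685))) = Add(Mul(Rational(-5, 29457), I, Pow(2, Rational(1, 2))), Rational(9470, 737)) = Add(Rational(9470, 737), Mul(Rational(-5, 29457), I, Pow(2, Rational(1, 2))))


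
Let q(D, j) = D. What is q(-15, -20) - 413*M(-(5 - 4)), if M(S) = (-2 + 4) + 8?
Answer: -4145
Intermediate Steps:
M(S) = 10 (M(S) = 2 + 8 = 10)
q(-15, -20) - 413*M(-(5 - 4)) = -15 - 413*10 = -15 - 4130 = -4145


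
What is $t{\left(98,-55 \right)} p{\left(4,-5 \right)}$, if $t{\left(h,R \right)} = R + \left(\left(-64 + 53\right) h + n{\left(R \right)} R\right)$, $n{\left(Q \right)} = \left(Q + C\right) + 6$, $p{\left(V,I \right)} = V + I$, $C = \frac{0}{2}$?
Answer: $-1562$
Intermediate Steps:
$C = 0$ ($C = 0 \cdot \frac{1}{2} = 0$)
$p{\left(V,I \right)} = I + V$
$n{\left(Q \right)} = 6 + Q$ ($n{\left(Q \right)} = \left(Q + 0\right) + 6 = Q + 6 = 6 + Q$)
$t{\left(h,R \right)} = R - 11 h + R \left(6 + R\right)$ ($t{\left(h,R \right)} = R + \left(\left(-64 + 53\right) h + \left(6 + R\right) R\right) = R + \left(- 11 h + R \left(6 + R\right)\right) = R - 11 h + R \left(6 + R\right)$)
$t{\left(98,-55 \right)} p{\left(4,-5 \right)} = \left(-55 - 1078 - 55 \left(6 - 55\right)\right) \left(-5 + 4\right) = \left(-55 - 1078 - -2695\right) \left(-1\right) = \left(-55 - 1078 + 2695\right) \left(-1\right) = 1562 \left(-1\right) = -1562$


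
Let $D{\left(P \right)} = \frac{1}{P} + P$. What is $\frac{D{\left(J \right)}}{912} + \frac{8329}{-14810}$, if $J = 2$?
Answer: $- \frac{7559023}{13506720} \approx -0.55965$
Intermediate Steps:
$D{\left(P \right)} = P + \frac{1}{P}$
$\frac{D{\left(J \right)}}{912} + \frac{8329}{-14810} = \frac{2 + \frac{1}{2}}{912} + \frac{8329}{-14810} = \left(2 + \frac{1}{2}\right) \frac{1}{912} + 8329 \left(- \frac{1}{14810}\right) = \frac{5}{2} \cdot \frac{1}{912} - \frac{8329}{14810} = \frac{5}{1824} - \frac{8329}{14810} = - \frac{7559023}{13506720}$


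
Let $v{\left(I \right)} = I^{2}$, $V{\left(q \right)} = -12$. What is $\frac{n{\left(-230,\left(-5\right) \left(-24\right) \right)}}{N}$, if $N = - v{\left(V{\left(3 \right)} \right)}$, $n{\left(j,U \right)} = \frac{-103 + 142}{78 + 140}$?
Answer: $- \frac{13}{10464} \approx -0.0012424$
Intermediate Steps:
$n{\left(j,U \right)} = \frac{39}{218}$
$N = -144$ ($N = - \left(-12\right)^{2} = \left(-1\right) 144 = -144$)
$\frac{n{\left(-230,\left(-5\right) \left(-24\right) \right)}}{N} = \frac{39}{218 \left(-144\right)} = \frac{39}{218} \left(- \frac{1}{144}\right) = - \frac{13}{10464}$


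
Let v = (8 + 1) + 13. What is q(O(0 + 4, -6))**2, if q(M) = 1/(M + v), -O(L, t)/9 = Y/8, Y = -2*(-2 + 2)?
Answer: 1/484 ≈ 0.0020661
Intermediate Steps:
Y = 0 (Y = -2*0 = 0)
O(L, t) = 0 (O(L, t) = -0/8 = -9*0 = 0)
v = 22 (v = 9 + 13 = 22)
q(M) = 1/(22 + M) (q(M) = 1/(M + 22) = 1/(22 + M))
q(O(0 + 4, -6))**2 = (1/(22 + 0))**2 = (1/22)**2 = 1/484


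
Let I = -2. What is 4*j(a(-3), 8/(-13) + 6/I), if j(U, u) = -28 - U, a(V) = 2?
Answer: -120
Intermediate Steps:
4*j(a(-3), 8/(-13) + 6/I) = 4*(-28 - 1*2) = 4*(-28 - 2) = 4*(-30) = -120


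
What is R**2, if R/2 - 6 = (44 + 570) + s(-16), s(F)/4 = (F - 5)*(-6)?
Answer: 5053504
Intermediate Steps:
s(F) = 120 - 24*F (s(F) = 4*((F - 5)*(-6)) = 4*((-5 + F)*(-6)) = 4*(30 - 6*F) = 120 - 24*F)
R = 2248 (R = 12 + 2*((44 + 570) + (120 - 24*(-16))) = 12 + 2*(614 + (120 + 384)) = 12 + 2*(614 + 504) = 12 + 2*1118 = 12 + 2236 = 2248)
R**2 = 2248**2 = 5053504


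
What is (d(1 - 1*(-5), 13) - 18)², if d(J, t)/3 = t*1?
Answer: 441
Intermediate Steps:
d(J, t) = 3*t (d(J, t) = 3*(t*1) = 3*t)
(d(1 - 1*(-5), 13) - 18)² = (3*13 - 18)² = (39 - 18)² = 21² = 441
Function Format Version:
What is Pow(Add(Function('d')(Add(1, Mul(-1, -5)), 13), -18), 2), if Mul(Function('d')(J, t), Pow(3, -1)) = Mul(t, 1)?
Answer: 441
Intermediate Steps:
Function('d')(J, t) = Mul(3, t) (Function('d')(J, t) = Mul(3, Mul(t, 1)) = Mul(3, t))
Pow(Add(Function('d')(Add(1, Mul(-1, -5)), 13), -18), 2) = Pow(Add(Mul(3, 13), -18), 2) = Pow(Add(39, -18), 2) = Pow(21, 2) = 441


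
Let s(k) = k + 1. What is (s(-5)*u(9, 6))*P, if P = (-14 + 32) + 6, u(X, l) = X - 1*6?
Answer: -288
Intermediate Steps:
u(X, l) = -6 + X (u(X, l) = X - 6 = -6 + X)
P = 24 (P = 18 + 6 = 24)
s(k) = 1 + k
(s(-5)*u(9, 6))*P = ((1 - 5)*(-6 + 9))*24 = -4*3*24 = -12*24 = -288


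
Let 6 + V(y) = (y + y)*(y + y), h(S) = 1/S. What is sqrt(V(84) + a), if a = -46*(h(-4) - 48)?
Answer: 5*sqrt(4870)/2 ≈ 174.46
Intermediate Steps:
V(y) = -6 + 4*y**2 (V(y) = -6 + (y + y)*(y + y) = -6 + (2*y)*(2*y) = -6 + 4*y**2)
a = 4439/2 (a = -46*(1/(-4) - 48) = -46*(-1/4 - 48) = -46*(-193/4) = 4439/2 ≈ 2219.5)
sqrt(V(84) + a) = sqrt((-6 + 4*84**2) + 4439/2) = sqrt((-6 + 4*7056) + 4439/2) = sqrt((-6 + 28224) + 4439/2) = sqrt(28218 + 4439/2) = sqrt(60875/2) = 5*sqrt(4870)/2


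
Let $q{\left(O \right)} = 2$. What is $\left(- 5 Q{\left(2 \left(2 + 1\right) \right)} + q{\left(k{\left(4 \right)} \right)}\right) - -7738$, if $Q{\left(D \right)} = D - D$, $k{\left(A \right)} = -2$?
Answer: $7740$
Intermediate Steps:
$Q{\left(D \right)} = 0$
$\left(- 5 Q{\left(2 \left(2 + 1\right) \right)} + q{\left(k{\left(4 \right)} \right)}\right) - -7738 = \left(\left(-5\right) 0 + 2\right) - -7738 = \left(0 + 2\right) + 7738 = 2 + 7738 = 7740$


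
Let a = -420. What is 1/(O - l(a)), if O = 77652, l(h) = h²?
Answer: -1/98748 ≈ -1.0127e-5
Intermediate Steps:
1/(O - l(a)) = 1/(77652 - 1*(-420)²) = 1/(77652 - 1*176400) = 1/(77652 - 176400) = 1/(-98748) = -1/98748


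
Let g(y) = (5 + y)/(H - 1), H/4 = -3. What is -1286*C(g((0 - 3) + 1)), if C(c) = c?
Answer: 3858/13 ≈ 296.77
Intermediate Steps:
H = -12 (H = 4*(-3) = -12)
g(y) = -5/13 - y/13 (g(y) = (5 + y)/(-12 - 1) = (5 + y)/(-13) = (5 + y)*(-1/13) = -5/13 - y/13)
-1286*C(g((0 - 3) + 1)) = -1286*(-5/13 - ((0 - 3) + 1)/13) = -1286*(-5/13 - (-3 + 1)/13) = -1286*(-5/13 - 1/13*(-2)) = -1286*(-5/13 + 2/13) = -1286*(-3/13) = 3858/13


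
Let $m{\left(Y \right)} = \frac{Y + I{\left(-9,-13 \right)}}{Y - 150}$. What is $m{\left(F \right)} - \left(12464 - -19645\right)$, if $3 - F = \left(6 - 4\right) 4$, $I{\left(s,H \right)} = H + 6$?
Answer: $- \frac{4976883}{155} \approx -32109.0$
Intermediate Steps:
$I{\left(s,H \right)} = 6 + H$
$F = -5$ ($F = 3 - \left(6 - 4\right) 4 = 3 - 2 \cdot 4 = 3 - 8 = -5$)
$m{\left(Y \right)} = \frac{-7 + Y}{-150 + Y}$ ($m{\left(Y \right)} = \frac{Y + \left(6 - 13\right)}{Y - 150} = \frac{Y - 7}{-150 + Y} = \frac{-7 + Y}{-150 + Y}$)
$m{\left(F \right)} - \left(12464 - -19645\right) = \frac{-7 - 5}{-150 - 5} - \left(12464 - -19645\right) = \frac{1}{-155} \left(-12\right) - \left(12464 + 19645\right) = \left(- \frac{1}{155}\right) \left(-12\right) - 32109 = \frac{12}{155} - 32109 = - \frac{4976883}{155}$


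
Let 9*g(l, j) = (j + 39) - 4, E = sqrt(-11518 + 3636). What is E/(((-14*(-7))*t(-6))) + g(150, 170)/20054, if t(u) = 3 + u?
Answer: 205/180486 - I*sqrt(7882)/294 ≈ 0.0011358 - 0.30197*I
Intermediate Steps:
E = I*sqrt(7882) (E = sqrt(-7882) = I*sqrt(7882) ≈ 88.781*I)
g(l, j) = 35/9 + j/9 (g(l, j) = ((j + 39) - 4)/9 = ((39 + j) - 4)/9 = (35 + j)/9 = 35/9 + j/9)
E/(((-14*(-7))*t(-6))) + g(150, 170)/20054 = (I*sqrt(7882))/(((-14*(-7))*(3 - 6))) + (35/9 + (1/9)*170)/20054 = (I*sqrt(7882))/((98*(-3))) + (35/9 + 170/9)*(1/20054) = (I*sqrt(7882))/(-294) + (205/9)*(1/20054) = (I*sqrt(7882))*(-1/294) + 205/180486 = -I*sqrt(7882)/294 + 205/180486 = 205/180486 - I*sqrt(7882)/294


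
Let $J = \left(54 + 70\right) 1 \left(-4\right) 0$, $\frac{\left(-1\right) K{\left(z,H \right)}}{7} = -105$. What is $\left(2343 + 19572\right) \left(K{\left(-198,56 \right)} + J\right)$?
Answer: $16107525$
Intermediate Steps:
$K{\left(z,H \right)} = 735$ ($K{\left(z,H \right)} = \left(-7\right) \left(-105\right) = 735$)
$J = 0$ ($J = 124 \left(\left(-4\right) 0\right) = 124 \cdot 0 = 0$)
$\left(2343 + 19572\right) \left(K{\left(-198,56 \right)} + J\right) = \left(2343 + 19572\right) \left(735 + 0\right) = 21915 \cdot 735 = 16107525$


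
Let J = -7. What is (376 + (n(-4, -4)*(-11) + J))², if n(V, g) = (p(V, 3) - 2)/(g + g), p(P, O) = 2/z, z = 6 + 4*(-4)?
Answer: 214300321/1600 ≈ 1.3394e+5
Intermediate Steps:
z = -10 (z = 6 - 16 = -10)
p(P, O) = -⅕ (p(P, O) = 2/(-10) = 2*(-⅒) = -⅕)
n(V, g) = -11/(10*g) (n(V, g) = (-⅕ - 2)/(g + g) = -11*1/(2*g)/5 = -11/(10*g))
(376 + (n(-4, -4)*(-11) + J))² = (376 + (-11/10/(-4)*(-11) - 7))² = (376 + (-11/10*(-¼)*(-11) - 7))² = (376 + ((11/40)*(-11) - 7))² = (376 + (-121/40 - 7))² = (376 - 401/40)² = (14639/40)² = 214300321/1600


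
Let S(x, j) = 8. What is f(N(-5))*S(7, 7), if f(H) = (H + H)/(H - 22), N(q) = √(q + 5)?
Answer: 0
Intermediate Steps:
N(q) = √(5 + q)
f(H) = 2*H/(-22 + H) (f(H) = (2*H)/(-22 + H) = 2*H/(-22 + H))
f(N(-5))*S(7, 7) = (2*√(5 - 5)/(-22 + √(5 - 5)))*8 = (2*√0/(-22 + √0))*8 = (2*0/(-22 + 0))*8 = (2*0/(-22))*8 = (2*0*(-1/22))*8 = 0*8 = 0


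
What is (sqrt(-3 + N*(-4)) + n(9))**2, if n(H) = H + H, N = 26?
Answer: (18 + I*sqrt(107))**2 ≈ 217.0 + 372.39*I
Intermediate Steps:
n(H) = 2*H
(sqrt(-3 + N*(-4)) + n(9))**2 = (sqrt(-3 + 26*(-4)) + 2*9)**2 = (sqrt(-3 - 104) + 18)**2 = (sqrt(-107) + 18)**2 = (I*sqrt(107) + 18)**2 = (18 + I*sqrt(107))**2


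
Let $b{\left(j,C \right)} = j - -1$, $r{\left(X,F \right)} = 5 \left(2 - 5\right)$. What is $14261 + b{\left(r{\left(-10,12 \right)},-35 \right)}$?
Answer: $14247$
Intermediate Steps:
$r{\left(X,F \right)} = -15$ ($r{\left(X,F \right)} = 5 \left(-3\right) = -15$)
$b{\left(j,C \right)} = 1 + j$ ($b{\left(j,C \right)} = j + 1 = 1 + j$)
$14261 + b{\left(r{\left(-10,12 \right)},-35 \right)} = 14261 + \left(1 - 15\right) = 14261 - 14 = 14247$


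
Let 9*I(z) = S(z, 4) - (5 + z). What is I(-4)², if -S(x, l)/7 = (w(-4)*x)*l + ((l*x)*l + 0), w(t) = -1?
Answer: 112225/81 ≈ 1385.5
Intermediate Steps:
S(x, l) = -7*x*l² + 7*l*x (S(x, l) = -7*((-x)*l + ((l*x)*l + 0)) = -7*(-l*x + (x*l² + 0)) = -7*(-l*x + x*l²) = -7*(x*l² - l*x) = -7*x*l² + 7*l*x)
I(z) = -5/9 - 85*z/9 (I(z) = (7*4*z*(1 - 1*4) - (5 + z))/9 = (7*4*z*(1 - 4) + (-5 - z))/9 = (7*4*z*(-3) + (-5 - z))/9 = (-84*z + (-5 - z))/9 = (-5 - 85*z)/9 = -5/9 - 85*z/9)
I(-4)² = (-5/9 - 85/9*(-4))² = (-5/9 + 340/9)² = (335/9)² = 112225/81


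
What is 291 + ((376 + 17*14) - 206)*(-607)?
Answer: -247365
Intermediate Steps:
291 + ((376 + 17*14) - 206)*(-607) = 291 + ((376 + 238) - 206)*(-607) = 291 + (614 - 206)*(-607) = 291 + 408*(-607) = 291 - 247656 = -247365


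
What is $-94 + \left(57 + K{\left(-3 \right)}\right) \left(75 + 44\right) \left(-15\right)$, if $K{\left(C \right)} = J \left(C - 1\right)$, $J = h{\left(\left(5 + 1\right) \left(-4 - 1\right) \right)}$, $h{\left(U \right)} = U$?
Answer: $-316039$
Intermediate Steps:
$J = -30$ ($J = \left(5 + 1\right) \left(-4 - 1\right) = 6 \left(-5\right) = -30$)
$K{\left(C \right)} = 30 - 30 C$ ($K{\left(C \right)} = - 30 \left(C - 1\right) = - 30 \left(-1 + C\right) = 30 - 30 C$)
$-94 + \left(57 + K{\left(-3 \right)}\right) \left(75 + 44\right) \left(-15\right) = -94 + \left(57 + \left(30 - -90\right)\right) \left(75 + 44\right) \left(-15\right) = -94 + \left(57 + \left(30 + 90\right)\right) 119 \left(-15\right) = -94 + \left(57 + 120\right) 119 \left(-15\right) = -94 + 177 \cdot 119 \left(-15\right) = -94 + 21063 \left(-15\right) = -94 - 315945 = -316039$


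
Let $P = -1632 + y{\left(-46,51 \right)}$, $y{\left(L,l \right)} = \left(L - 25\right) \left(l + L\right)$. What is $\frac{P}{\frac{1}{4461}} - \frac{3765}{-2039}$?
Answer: $- \frac{18073706508}{2039} \approx -8.864 \cdot 10^{6}$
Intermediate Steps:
$y{\left(L,l \right)} = \left(-25 + L\right) \left(L + l\right)$
$P = -1987$ ($P = -1632 - \left(2471 - 2116\right) = -1632 + \left(2116 + 1150 - 1275 - 2346\right) = -1632 - 355 = -1987$)
$\frac{P}{\frac{1}{4461}} - \frac{3765}{-2039} = - \frac{1987}{\frac{1}{4461}} - \frac{3765}{-2039} = - 1987 \frac{1}{\frac{1}{4461}} - - \frac{3765}{2039} = \left(-1987\right) 4461 + \frac{3765}{2039} = -8864007 + \frac{3765}{2039} = - \frac{18073706508}{2039}$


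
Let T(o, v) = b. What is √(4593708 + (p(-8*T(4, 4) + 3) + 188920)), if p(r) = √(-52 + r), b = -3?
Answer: √(4782628 + 5*I) ≈ 2186.9 + 0.e-3*I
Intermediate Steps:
T(o, v) = -3
√(4593708 + (p(-8*T(4, 4) + 3) + 188920)) = √(4593708 + (√(-52 + (-8*(-3) + 3)) + 188920)) = √(4593708 + (√(-52 + (24 + 3)) + 188920)) = √(4593708 + (√(-52 + 27) + 188920)) = √(4593708 + (√(-25) + 188920)) = √(4593708 + (5*I + 188920)) = √(4593708 + (188920 + 5*I)) = √(4782628 + 5*I)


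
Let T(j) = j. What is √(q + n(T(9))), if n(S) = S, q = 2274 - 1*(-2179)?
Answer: √4462 ≈ 66.798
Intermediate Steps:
q = 4453 (q = 2274 + 2179 = 4453)
√(q + n(T(9))) = √(4453 + 9) = √4462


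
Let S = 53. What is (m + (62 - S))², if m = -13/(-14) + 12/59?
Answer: 70040161/682276 ≈ 102.66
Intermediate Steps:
m = 935/826 (m = -13*(-1/14) + 12*(1/59) = 13/14 + 12/59 = 935/826 ≈ 1.1320)
(m + (62 - S))² = (935/826 + (62 - 1*53))² = (935/826 + (62 - 53))² = (935/826 + 9)² = (8369/826)² = 70040161/682276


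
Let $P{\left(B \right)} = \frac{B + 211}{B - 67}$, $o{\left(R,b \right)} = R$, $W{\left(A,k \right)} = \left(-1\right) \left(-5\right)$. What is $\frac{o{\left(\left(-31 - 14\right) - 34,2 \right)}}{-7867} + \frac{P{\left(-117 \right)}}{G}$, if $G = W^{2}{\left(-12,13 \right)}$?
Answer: $- \frac{188049}{18094100} \approx -0.010393$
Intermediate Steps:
$W{\left(A,k \right)} = 5$
$G = 25$ ($G = 5^{2} = 25$)
$P{\left(B \right)} = \frac{211 + B}{-67 + B}$
$\frac{o{\left(\left(-31 - 14\right) - 34,2 \right)}}{-7867} + \frac{P{\left(-117 \right)}}{G} = \frac{\left(-31 - 14\right) - 34}{-7867} + \frac{\frac{1}{-67 - 117} \left(211 - 117\right)}{25} = \left(-45 - 34\right) \left(- \frac{1}{7867}\right) + \frac{1}{-184} \cdot 94 \cdot \frac{1}{25} = \left(-79\right) \left(- \frac{1}{7867}\right) + \left(- \frac{1}{184}\right) 94 \cdot \frac{1}{25} = \frac{79}{7867} - \frac{47}{2300} = - \frac{188049}{18094100}$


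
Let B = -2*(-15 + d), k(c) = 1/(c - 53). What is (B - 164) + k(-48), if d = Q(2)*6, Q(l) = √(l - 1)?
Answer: -14747/101 ≈ -146.01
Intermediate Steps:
Q(l) = √(-1 + l)
k(c) = 1/(-53 + c)
d = 6 (d = √(-1 + 2)*6 = √1*6 = 1*6 = 6)
B = 18 (B = -2*(-15 + 6) = -2*(-9) = 18)
(B - 164) + k(-48) = (18 - 164) + 1/(-53 - 48) = -146 + 1/(-101) = -146 - 1/101 = -14747/101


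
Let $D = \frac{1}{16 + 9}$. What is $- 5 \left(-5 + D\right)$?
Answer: $\frac{124}{5} \approx 24.8$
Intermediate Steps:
$D = \frac{1}{25} \approx 0.04$
$- 5 \left(-5 + D\right) = - 5 \left(-5 + \frac{1}{25}\right) = \left(-5\right) \left(- \frac{124}{25}\right) = \frac{124}{5}$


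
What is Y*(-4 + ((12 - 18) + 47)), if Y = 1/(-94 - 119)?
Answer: -37/213 ≈ -0.17371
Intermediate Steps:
Y = -1/213 (Y = 1/(-213) = -1/213 ≈ -0.0046948)
Y*(-4 + ((12 - 18) + 47)) = -(-4 + ((12 - 18) + 47))/213 = -(-4 + (-6 + 47))/213 = -(-4 + 41)/213 = -1/213*37 = -37/213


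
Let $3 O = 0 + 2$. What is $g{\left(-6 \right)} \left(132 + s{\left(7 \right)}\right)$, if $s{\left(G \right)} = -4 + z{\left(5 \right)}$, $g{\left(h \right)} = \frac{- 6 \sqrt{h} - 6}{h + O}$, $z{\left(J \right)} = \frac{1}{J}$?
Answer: $\frac{5769}{40} + \frac{5769 i \sqrt{6}}{40} \approx 144.23 + 353.28 i$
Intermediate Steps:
$O = \frac{2}{3}$ ($O = \frac{0 + 2}{3} = \frac{1}{3} \cdot 2 = \frac{2}{3} \approx 0.66667$)
$g{\left(h \right)} = \frac{-6 - 6 \sqrt{h}}{\frac{2}{3} + h}$ ($g{\left(h \right)} = \frac{- 6 \sqrt{h} - 6}{h + \frac{2}{3}} = \frac{-6 - 6 \sqrt{h}}{\frac{2}{3} + h}$)
$s{\left(G \right)} = - \frac{19}{5}$ ($s{\left(G \right)} = -4 + \frac{1}{5} = - \frac{19}{5}$)
$g{\left(-6 \right)} \left(132 + s{\left(7 \right)}\right) = \frac{18 \left(-1 - \sqrt{-6}\right)}{2 + 3 \left(-6\right)} \left(132 - \frac{19}{5}\right) = \frac{18 \left(-1 - i \sqrt{6}\right)}{2 - 18} \cdot \frac{641}{5} = \frac{18 \left(-1 - i \sqrt{6}\right)}{-16} \cdot \frac{641}{5} = 18 \left(- \frac{1}{16}\right) \left(-1 - i \sqrt{6}\right) \frac{641}{5} = \left(\frac{9}{8} + \frac{9 i \sqrt{6}}{8}\right) \frac{641}{5} = \frac{5769}{40} + \frac{5769 i \sqrt{6}}{40}$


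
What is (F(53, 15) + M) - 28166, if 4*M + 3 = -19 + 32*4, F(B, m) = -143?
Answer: -56565/2 ≈ -28283.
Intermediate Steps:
M = 53/2 (M = -¾ + (-19 + 32*4)/4 = -¾ + (-19 + 128)/4 = -¾ + (¼)*109 = -¾ + 109/4 = 53/2 ≈ 26.500)
(F(53, 15) + M) - 28166 = (-143 + 53/2) - 28166 = -233/2 - 28166 = -56565/2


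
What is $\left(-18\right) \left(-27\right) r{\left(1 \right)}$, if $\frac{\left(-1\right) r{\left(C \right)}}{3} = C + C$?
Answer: $-2916$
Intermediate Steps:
$r{\left(C \right)} = - 6 C$ ($r{\left(C \right)} = - 3 \left(C + C\right) = - 3 \cdot 2 C = - 6 C$)
$\left(-18\right) \left(-27\right) r{\left(1 \right)} = \left(-18\right) \left(-27\right) \left(\left(-6\right) 1\right) = 486 \left(-6\right) = -2916$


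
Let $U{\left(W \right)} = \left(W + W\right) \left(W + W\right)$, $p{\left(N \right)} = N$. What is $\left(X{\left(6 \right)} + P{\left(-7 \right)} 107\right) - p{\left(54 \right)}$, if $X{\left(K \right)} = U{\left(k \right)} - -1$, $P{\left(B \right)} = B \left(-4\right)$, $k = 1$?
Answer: $2947$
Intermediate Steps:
$U{\left(W \right)} = 4 W^{2}$ ($U{\left(W \right)} = 2 W 2 W = 4 W^{2}$)
$P{\left(B \right)} = - 4 B$
$X{\left(K \right)} = 5$ ($X{\left(K \right)} = 4 \cdot 1^{2} - -1 = 4 \cdot 1 + 1 = 4 + 1 = 5$)
$\left(X{\left(6 \right)} + P{\left(-7 \right)} 107\right) - p{\left(54 \right)} = \left(5 + \left(-4\right) \left(-7\right) 107\right) - 54 = \left(5 + 28 \cdot 107\right) - 54 = \left(5 + 2996\right) - 54 = 3001 - 54 = 2947$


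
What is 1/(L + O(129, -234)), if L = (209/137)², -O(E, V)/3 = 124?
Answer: -18769/6938387 ≈ -0.0027051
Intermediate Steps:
O(E, V) = -372 (O(E, V) = -3*124 = -372)
L = 43681/18769 (L = (209*(1/137))² = (209/137)² = 43681/18769 ≈ 2.3273)
1/(L + O(129, -234)) = 1/(43681/18769 - 372) = 1/(-6938387/18769) = -18769/6938387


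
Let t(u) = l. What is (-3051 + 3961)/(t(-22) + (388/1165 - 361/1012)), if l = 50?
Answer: 1072871800/58921091 ≈ 18.209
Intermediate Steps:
t(u) = 50
(-3051 + 3961)/(t(-22) + (388/1165 - 361/1012)) = (-3051 + 3961)/(50 + (388/1165 - 361/1012)) = 910/(50 + (388*(1/1165) - 361*1/1012)) = 910/(50 + (388/1165 - 361/1012)) = 910/(50 - 27909/1178980) = 910/(58921091/1178980) = 910*(1178980/58921091) = 1072871800/58921091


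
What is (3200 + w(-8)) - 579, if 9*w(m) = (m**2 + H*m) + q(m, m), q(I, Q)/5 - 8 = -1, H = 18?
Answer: 2616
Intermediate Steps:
q(I, Q) = 35 (q(I, Q) = 40 + 5*(-1) = 40 - 5 = 35)
w(m) = 35/9 + 2*m + m**2/9 (w(m) = ((m**2 + 18*m) + 35)/9 = (35 + m**2 + 18*m)/9 = 35/9 + 2*m + m**2/9)
(3200 + w(-8)) - 579 = (3200 + (35/9 + 2*(-8) + (1/9)*(-8)**2)) - 579 = (3200 + (35/9 - 16 + (1/9)*64)) - 579 = (3200 + (35/9 - 16 + 64/9)) - 579 = (3200 - 5) - 579 = 3195 - 579 = 2616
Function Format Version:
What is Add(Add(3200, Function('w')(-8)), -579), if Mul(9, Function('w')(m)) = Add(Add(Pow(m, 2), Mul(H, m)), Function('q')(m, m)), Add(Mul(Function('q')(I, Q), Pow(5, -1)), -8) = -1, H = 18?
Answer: 2616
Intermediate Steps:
Function('q')(I, Q) = 35 (Function('q')(I, Q) = Add(40, Mul(5, -1)) = Add(40, -5) = 35)
Function('w')(m) = Add(Rational(35, 9), Mul(2, m), Mul(Rational(1, 9), Pow(m, 2))) (Function('w')(m) = Mul(Rational(1, 9), Add(Add(Pow(m, 2), Mul(18, m)), 35)) = Mul(Rational(1, 9), Add(35, Pow(m, 2), Mul(18, m))) = Add(Rational(35, 9), Mul(2, m), Mul(Rational(1, 9), Pow(m, 2))))
Add(Add(3200, Function('w')(-8)), -579) = Add(Add(3200, Add(Rational(35, 9), Mul(2, -8), Mul(Rational(1, 9), Pow(-8, 2)))), -579) = Add(Add(3200, Add(Rational(35, 9), -16, Mul(Rational(1, 9), 64))), -579) = Add(Add(3200, Add(Rational(35, 9), -16, Rational(64, 9))), -579) = Add(Add(3200, -5), -579) = Add(3195, -579) = 2616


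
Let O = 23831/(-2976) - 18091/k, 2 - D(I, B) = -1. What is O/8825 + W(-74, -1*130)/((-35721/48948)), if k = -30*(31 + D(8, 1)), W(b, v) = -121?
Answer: 1469086156707077/8860284468000 ≈ 165.81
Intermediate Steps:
D(I, B) = 3 (D(I, B) = 2 - 1*(-1) = 2 + 1 = 3)
k = -1020 (k = -30*(31 + 3) = -30*34 = -1020)
O = 820311/84320 (O = 23831/(-2976) - 18091/(-1020) = 23831*(-1/2976) - 18091*(-1/1020) = -23831/2976 + 18091/1020 = 820311/84320 ≈ 9.7285)
O/8825 + W(-74, -1*130)/((-35721/48948)) = (820311/84320)/8825 - 121/((-35721/48948)) = (820311/84320)*(1/8825) - 121/((-35721*1/48948)) = 820311/744124000 - 121/(-11907/16316) = 820311/744124000 - 121*(-16316/11907) = 820311/744124000 + 1974236/11907 = 1469086156707077/8860284468000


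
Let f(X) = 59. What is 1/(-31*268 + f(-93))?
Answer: -1/8249 ≈ -0.00012123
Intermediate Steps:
1/(-31*268 + f(-93)) = 1/(-31*268 + 59) = 1/(-8308 + 59) = 1/(-8249) = -1/8249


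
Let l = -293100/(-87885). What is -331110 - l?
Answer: -1939993030/5859 ≈ -3.3111e+5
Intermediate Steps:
l = 19540/5859 (l = -293100*(-1/87885) = 19540/5859 ≈ 3.3350)
-331110 - l = -331110 - 1*19540/5859 = -331110 - 19540/5859 = -1939993030/5859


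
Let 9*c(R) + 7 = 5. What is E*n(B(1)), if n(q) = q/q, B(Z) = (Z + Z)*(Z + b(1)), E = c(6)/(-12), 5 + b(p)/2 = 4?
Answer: 1/54 ≈ 0.018519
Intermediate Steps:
b(p) = -2 (b(p) = -10 + 2*4 = -10 + 8 = -2)
c(R) = -2/9 (c(R) = -7/9 + (1/9)*5 = -7/9 + 5/9 = -2/9)
E = 1/54 (E = -2/9/(-12) = -2/9*(-1/12) = 1/54 ≈ 0.018519)
B(Z) = 2*Z*(-2 + Z) (B(Z) = (Z + Z)*(Z - 2) = (2*Z)*(-2 + Z) = 2*Z*(-2 + Z))
n(q) = 1
E*n(B(1)) = (1/54)*1 = 1/54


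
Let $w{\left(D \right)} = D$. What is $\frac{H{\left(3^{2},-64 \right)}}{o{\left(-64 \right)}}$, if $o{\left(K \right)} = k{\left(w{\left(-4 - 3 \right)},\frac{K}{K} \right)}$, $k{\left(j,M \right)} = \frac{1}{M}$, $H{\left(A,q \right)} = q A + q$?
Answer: $-640$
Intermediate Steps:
$H{\left(A,q \right)} = q + A q$ ($H{\left(A,q \right)} = A q + q = q + A q$)
$o{\left(K \right)} = 1$ ($o{\left(K \right)} = \frac{1}{K \frac{1}{K}} = 1^{-1} = 1$)
$\frac{H{\left(3^{2},-64 \right)}}{o{\left(-64 \right)}} = \frac{\left(-64\right) \left(1 + 3^{2}\right)}{1} = - 64 \left(1 + 9\right) 1 = \left(-64\right) 10 \cdot 1 = \left(-640\right) 1 = -640$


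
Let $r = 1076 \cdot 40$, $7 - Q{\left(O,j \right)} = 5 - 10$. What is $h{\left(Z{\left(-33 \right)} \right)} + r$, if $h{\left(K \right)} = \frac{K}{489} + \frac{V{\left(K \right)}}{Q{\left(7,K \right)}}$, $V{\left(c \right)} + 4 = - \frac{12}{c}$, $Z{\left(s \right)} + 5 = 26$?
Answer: $\frac{147324763}{3423} \approx 43040.0$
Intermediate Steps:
$Z{\left(s \right)} = 21$ ($Z{\left(s \right)} = -5 + 26 = 21$)
$Q{\left(O,j \right)} = 12$ ($Q{\left(O,j \right)} = 7 - \left(5 - 10\right) = 7 - -5 = 7 + 5 = 12$)
$V{\left(c \right)} = -4 - \frac{12}{c}$
$r = 43040$
$h{\left(K \right)} = - \frac{1}{3} - \frac{1}{K} + \frac{K}{489}$ ($h{\left(K \right)} = \frac{K}{489} + \frac{-4 - \frac{12}{K}}{12} = K \frac{1}{489} + \left(-4 - \frac{12}{K}\right) \frac{1}{12} = \frac{K}{489} - \left(\frac{1}{3} + \frac{1}{K}\right) = - \frac{1}{3} - \frac{1}{K} + \frac{K}{489}$)
$h{\left(Z{\left(-33 \right)} \right)} + r = \frac{-489 + 21 \left(-163 + 21\right)}{489 \cdot 21} + 43040 = \frac{1}{489} \cdot \frac{1}{21} \left(-489 + 21 \left(-142\right)\right) + 43040 = \frac{1}{489} \cdot \frac{1}{21} \left(-489 - 2982\right) + 43040 = \frac{1}{489} \cdot \frac{1}{21} \left(-3471\right) + 43040 = - \frac{1157}{3423} + 43040 = \frac{147324763}{3423}$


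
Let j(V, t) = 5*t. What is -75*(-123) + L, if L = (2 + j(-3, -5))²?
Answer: 9754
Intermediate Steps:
L = 529 (L = (2 + 5*(-5))² = (2 - 25)² = (-23)² = 529)
-75*(-123) + L = -75*(-123) + 529 = 9225 + 529 = 9754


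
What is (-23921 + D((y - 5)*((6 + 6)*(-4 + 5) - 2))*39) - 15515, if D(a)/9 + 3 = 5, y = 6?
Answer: -38734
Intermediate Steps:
D(a) = 18 (D(a) = -27 + 9*5 = -27 + 45 = 18)
(-23921 + D((y - 5)*((6 + 6)*(-4 + 5) - 2))*39) - 15515 = (-23921 + 18*39) - 15515 = (-23921 + 702) - 15515 = -23219 - 15515 = -38734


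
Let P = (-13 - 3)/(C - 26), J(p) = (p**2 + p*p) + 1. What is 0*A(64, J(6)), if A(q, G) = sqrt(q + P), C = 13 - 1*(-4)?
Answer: 0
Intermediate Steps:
C = 17 (C = 13 + 4 = 17)
J(p) = 1 + 2*p**2 (J(p) = (p**2 + p**2) + 1 = 2*p**2 + 1 = 1 + 2*p**2)
P = 16/9 (P = (-13 - 3)/(17 - 26) = -16/(-9) = -16*(-1/9) = 16/9 ≈ 1.7778)
A(q, G) = sqrt(16/9 + q) (A(q, G) = sqrt(q + 16/9) = sqrt(16/9 + q))
0*A(64, J(6)) = 0*(sqrt(16 + 9*64)/3) = 0*(sqrt(16 + 576)/3) = 0*(sqrt(592)/3) = 0*((4*sqrt(37))/3) = 0*(4*sqrt(37)/3) = 0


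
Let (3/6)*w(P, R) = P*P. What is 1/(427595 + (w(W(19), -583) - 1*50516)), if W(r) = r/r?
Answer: 1/377081 ≈ 2.6519e-6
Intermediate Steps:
W(r) = 1
w(P, R) = 2*P**2 (w(P, R) = 2*(P*P) = 2*P**2)
1/(427595 + (w(W(19), -583) - 1*50516)) = 1/(427595 + (2*1**2 - 1*50516)) = 1/(427595 + (2*1 - 50516)) = 1/(427595 + (2 - 50516)) = 1/(427595 - 50514) = 1/377081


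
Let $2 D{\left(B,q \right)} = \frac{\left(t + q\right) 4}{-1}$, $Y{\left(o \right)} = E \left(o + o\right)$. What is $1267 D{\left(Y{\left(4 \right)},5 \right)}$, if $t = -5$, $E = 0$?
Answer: $0$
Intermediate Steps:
$Y{\left(o \right)} = 0$ ($Y{\left(o \right)} = 0 \left(o + o\right) = 0 \cdot 2 o = 0$)
$D{\left(B,q \right)} = 10 - 2 q$ ($D{\left(B,q \right)} = \frac{\left(-5 + q\right) 4 \frac{1}{-1}}{2} = \frac{\left(-20 + 4 q\right) \left(-1\right)}{2} = \frac{20 - 4 q}{2} = 10 - 2 q$)
$1267 D{\left(Y{\left(4 \right)},5 \right)} = 1267 \left(10 - 10\right) = 1267 \cdot 0 = 0$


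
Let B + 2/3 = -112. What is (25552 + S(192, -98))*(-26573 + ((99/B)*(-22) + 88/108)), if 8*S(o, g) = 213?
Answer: -3099123393836/4563 ≈ -6.7919e+8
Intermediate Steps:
B = -338/3 (B = -⅔ - 112 = -338/3 ≈ -112.67)
S(o, g) = 213/8 (S(o, g) = (⅛)*213 = 213/8)
(25552 + S(192, -98))*(-26573 + ((99/B)*(-22) + 88/108)) = (25552 + 213/8)*(-26573 + ((99/(-338/3))*(-22) + 88/108)) = 204629*(-26573 + ((99*(-3/338))*(-22) + 88*(1/108)))/8 = 204629*(-26573 + (-297/338*(-22) + 22/27))/8 = 204629*(-26573 + (3267/169 + 22/27))/8 = 204629*(-26573 + 91927/4563)/8 = (204629/8)*(-121160672/4563) = -3099123393836/4563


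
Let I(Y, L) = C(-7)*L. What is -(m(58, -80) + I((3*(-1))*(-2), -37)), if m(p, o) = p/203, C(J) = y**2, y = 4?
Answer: 4142/7 ≈ 591.71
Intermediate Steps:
C(J) = 16 (C(J) = 4**2 = 16)
I(Y, L) = 16*L
m(p, o) = p/203 (m(p, o) = p*(1/203) = p/203)
-(m(58, -80) + I((3*(-1))*(-2), -37)) = -((1/203)*58 + 16*(-37)) = -(2/7 - 592) = -1*(-4142/7) = 4142/7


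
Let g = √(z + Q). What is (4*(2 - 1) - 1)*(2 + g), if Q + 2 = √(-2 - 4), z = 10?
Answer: 6 + 3*√(8 + I*√6) ≈ 14.582 + 1.2844*I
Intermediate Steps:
Q = -2 + I*√6 (Q = -2 + √(-2 - 4) = -2 + √(-6) = -2 + I*√6 ≈ -2.0 + 2.4495*I)
g = √(8 + I*√6) (g = √(10 + (-2 + I*√6)) = √(8 + I*√6) ≈ 2.8606 + 0.42814*I)
(4*(2 - 1) - 1)*(2 + g) = (4*(2 - 1) - 1)*(2 + √(8 + I*√6)) = (4*1 - 1)*(2 + √(8 + I*√6)) = (4 - 1)*(2 + √(8 + I*√6)) = 3*(2 + √(8 + I*√6)) = 6 + 3*√(8 + I*√6)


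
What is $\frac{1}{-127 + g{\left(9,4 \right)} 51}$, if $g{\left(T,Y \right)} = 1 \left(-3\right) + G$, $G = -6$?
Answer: $- \frac{1}{586} \approx -0.0017065$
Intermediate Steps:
$g{\left(T,Y \right)} = -9$ ($g{\left(T,Y \right)} = 1 \left(-3\right) - 6 = -3 - 6 = -9$)
$\frac{1}{-127 + g{\left(9,4 \right)} 51} = \frac{1}{-127 - 459} = \frac{1}{-586} = - \frac{1}{586}$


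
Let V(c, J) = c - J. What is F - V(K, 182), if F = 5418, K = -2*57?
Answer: 5714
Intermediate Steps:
K = -114
F - V(K, 182) = 5418 - (-114 - 1*182) = 5418 - (-114 - 182) = 5418 - 1*(-296) = 5418 + 296 = 5714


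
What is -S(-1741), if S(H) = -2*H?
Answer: -3482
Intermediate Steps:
-S(-1741) = -(-2)*(-1741) = -1*3482 = -3482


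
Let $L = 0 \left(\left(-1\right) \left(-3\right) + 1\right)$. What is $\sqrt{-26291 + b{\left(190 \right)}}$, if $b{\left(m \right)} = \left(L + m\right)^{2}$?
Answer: $\sqrt{9809} \approx 99.04$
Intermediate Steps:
$L = 0$ ($L = 0 \left(3 + 1\right) = 0 \cdot 4 = 0$)
$b{\left(m \right)} = m^{2}$ ($b{\left(m \right)} = \left(0 + m\right)^{2} = m^{2}$)
$\sqrt{-26291 + b{\left(190 \right)}} = \sqrt{-26291 + 190^{2}} = \sqrt{-26291 + 36100} = \sqrt{9809}$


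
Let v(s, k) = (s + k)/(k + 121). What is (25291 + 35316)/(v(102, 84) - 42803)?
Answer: -12424435/8774429 ≈ -1.4160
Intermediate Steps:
v(s, k) = (k + s)/(121 + k)
(25291 + 35316)/(v(102, 84) - 42803) = (25291 + 35316)/((84 + 102)/(121 + 84) - 42803) = 60607/(186/205 - 42803) = 60607/(-8774429/205) = 60607*(-205/8774429) = -12424435/8774429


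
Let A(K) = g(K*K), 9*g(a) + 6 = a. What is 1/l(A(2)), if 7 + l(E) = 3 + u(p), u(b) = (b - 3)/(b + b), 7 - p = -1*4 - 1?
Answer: -8/29 ≈ -0.27586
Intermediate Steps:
g(a) = -2/3 + a/9
A(K) = -2/3 + K**2/9 (A(K) = -2/3 + (K*K)/9 = -2/3 + K**2/9)
p = 12 (p = 7 - (-1*4 - 1) = 7 - (-4 - 1) = 7 - 1*(-5) = 7 + 5 = 12)
u(b) = (-3 + b)/(2*b) (u(b) = (-3 + b)/((2*b)) = (-3 + b)*(1/(2*b)) = (-3 + b)/(2*b))
l(E) = -29/8 (l(E) = -7 + (3 + (1/2)*(-3 + 12)/12) = -7 + (3 + (1/2)*(1/12)*9) = -7 + (3 + 3/8) = -7 + 27/8 = -29/8)
1/l(A(2)) = 1/(-29/8) = -8/29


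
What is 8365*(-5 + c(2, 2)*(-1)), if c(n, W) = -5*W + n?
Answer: 25095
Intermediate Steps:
c(n, W) = n - 5*W
8365*(-5 + c(2, 2)*(-1)) = 8365*(-5 + (2 - 5*2)*(-1)) = 8365*(-5 + (2 - 10)*(-1)) = 8365*(-5 - 8*(-1)) = 8365*(-5 + 8) = 8365*3 = 25095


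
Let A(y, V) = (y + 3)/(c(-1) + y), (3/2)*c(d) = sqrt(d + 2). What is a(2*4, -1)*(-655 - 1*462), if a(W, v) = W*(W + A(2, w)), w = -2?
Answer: -88243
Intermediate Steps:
c(d) = 2*sqrt(2 + d)/3 (c(d) = 2*sqrt(d + 2)/3 = 2*sqrt(2 + d)/3)
A(y, V) = (3 + y)/(2/3 + y) (A(y, V) = (y + 3)/(2*sqrt(2 - 1)/3 + y) = (3 + y)/(2*sqrt(1)/3 + y) = (3 + y)/((2/3)*1 + y) = (3 + y)/(2/3 + y))
a(W, v) = W*(15/8 + W) (a(W, v) = W*(W + 3*(3 + 2)/(2 + 3*2)) = W*(W + 3*5/(2 + 6)) = W*(W + 3*5/8) = W*(W + 3*(1/8)*5) = W*(W + 15/8) = W*(15/8 + W))
a(2*4, -1)*(-655 - 1*462) = ((2*4)*(15 + 8*(2*4))/8)*(-655 - 1*462) = ((1/8)*8*(15 + 8*8))*(-655 - 462) = ((1/8)*8*(15 + 64))*(-1117) = ((1/8)*8*79)*(-1117) = 79*(-1117) = -88243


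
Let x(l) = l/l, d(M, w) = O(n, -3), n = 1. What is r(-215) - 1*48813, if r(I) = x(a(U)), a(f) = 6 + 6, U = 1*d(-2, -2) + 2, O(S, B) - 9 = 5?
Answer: -48812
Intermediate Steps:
O(S, B) = 14 (O(S, B) = 9 + 5 = 14)
d(M, w) = 14
U = 16 (U = 1*14 + 2 = 14 + 2 = 16)
a(f) = 12
x(l) = 1
r(I) = 1
r(-215) - 1*48813 = 1 - 1*48813 = 1 - 48813 = -48812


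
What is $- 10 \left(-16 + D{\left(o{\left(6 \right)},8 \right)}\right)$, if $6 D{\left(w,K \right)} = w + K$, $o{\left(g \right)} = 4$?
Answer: $140$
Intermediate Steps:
$D{\left(w,K \right)} = \frac{K}{6} + \frac{w}{6}$ ($D{\left(w,K \right)} = \frac{w + K}{6} = \frac{K + w}{6} = \frac{K}{6} + \frac{w}{6}$)
$- 10 \left(-16 + D{\left(o{\left(6 \right)},8 \right)}\right) = - 10 \left(-16 + \left(\frac{1}{6} \cdot 8 + \frac{1}{6} \cdot 4\right)\right) = - 10 \left(-16 + \left(\frac{4}{3} + \frac{2}{3}\right)\right) = - 10 \left(-16 + 2\right) = \left(-10\right) \left(-14\right) = 140$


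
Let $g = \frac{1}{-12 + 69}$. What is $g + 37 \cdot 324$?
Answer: $\frac{683317}{57} \approx 11988.0$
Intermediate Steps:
$g = \frac{1}{57} \approx 0.017544$
$g + 37 \cdot 324 = \frac{1}{57} + 37 \cdot 324 = \frac{1}{57} + 11988 = \frac{683317}{57}$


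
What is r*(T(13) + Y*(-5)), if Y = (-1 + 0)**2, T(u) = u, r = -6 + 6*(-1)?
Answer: -96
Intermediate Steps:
r = -12 (r = -6 - 6 = -12)
Y = 1 (Y = (-1)**2 = 1)
r*(T(13) + Y*(-5)) = -12*(13 + 1*(-5)) = -12*(13 - 5) = -12*8 = -96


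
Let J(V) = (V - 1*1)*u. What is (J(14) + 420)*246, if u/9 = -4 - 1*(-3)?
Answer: 74538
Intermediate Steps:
u = -9 (u = 9*(-4 - 1*(-3)) = 9*(-4 + 3) = 9*(-1) = -9)
J(V) = 9 - 9*V (J(V) = (V - 1*1)*(-9) = (V - 1)*(-9) = (-1 + V)*(-9) = 9 - 9*V)
(J(14) + 420)*246 = ((9 - 9*14) + 420)*246 = ((9 - 126) + 420)*246 = (-117 + 420)*246 = 303*246 = 74538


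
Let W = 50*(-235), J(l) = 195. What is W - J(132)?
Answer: -11945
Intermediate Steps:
W = -11750
W - J(132) = -11750 - 1*195 = -11750 - 195 = -11945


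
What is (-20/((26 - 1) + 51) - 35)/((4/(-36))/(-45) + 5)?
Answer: -135675/19247 ≈ -7.0491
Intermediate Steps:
(-20/((26 - 1) + 51) - 35)/((4/(-36))/(-45) + 5) = (-20/(25 + 51) - 35)/((4*(-1/36))*(-1/45) + 5) = (-20/76 - 35)/(-⅑*(-1/45) + 5) = (-20*1/76 - 35)/(1/405 + 5) = (-5/19 - 35)/(2026/405) = -670/19*405/2026 = -135675/19247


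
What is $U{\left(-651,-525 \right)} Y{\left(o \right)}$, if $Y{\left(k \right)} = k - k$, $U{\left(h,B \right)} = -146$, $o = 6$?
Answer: $0$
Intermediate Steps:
$Y{\left(k \right)} = 0$
$U{\left(-651,-525 \right)} Y{\left(o \right)} = \left(-146\right) 0 = 0$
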